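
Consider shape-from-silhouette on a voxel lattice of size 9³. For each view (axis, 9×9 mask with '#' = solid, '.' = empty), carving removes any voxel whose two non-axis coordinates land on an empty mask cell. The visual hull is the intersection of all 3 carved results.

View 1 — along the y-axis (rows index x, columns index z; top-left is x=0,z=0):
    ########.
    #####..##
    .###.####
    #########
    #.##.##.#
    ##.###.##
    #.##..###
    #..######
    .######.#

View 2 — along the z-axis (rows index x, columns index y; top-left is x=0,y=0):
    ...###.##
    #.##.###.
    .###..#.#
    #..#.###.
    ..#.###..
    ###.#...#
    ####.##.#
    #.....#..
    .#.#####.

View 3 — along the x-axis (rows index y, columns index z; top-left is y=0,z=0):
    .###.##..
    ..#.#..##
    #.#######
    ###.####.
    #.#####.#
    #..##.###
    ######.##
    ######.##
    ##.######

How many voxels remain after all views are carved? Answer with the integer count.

voxel count = 240

full grid |V| = 729
[1] y-view keeps 64 columns → grid now 576
[2] z-view keeps 45 columns → grid now 319
[3] x-view keeps 61 columns → grid now 240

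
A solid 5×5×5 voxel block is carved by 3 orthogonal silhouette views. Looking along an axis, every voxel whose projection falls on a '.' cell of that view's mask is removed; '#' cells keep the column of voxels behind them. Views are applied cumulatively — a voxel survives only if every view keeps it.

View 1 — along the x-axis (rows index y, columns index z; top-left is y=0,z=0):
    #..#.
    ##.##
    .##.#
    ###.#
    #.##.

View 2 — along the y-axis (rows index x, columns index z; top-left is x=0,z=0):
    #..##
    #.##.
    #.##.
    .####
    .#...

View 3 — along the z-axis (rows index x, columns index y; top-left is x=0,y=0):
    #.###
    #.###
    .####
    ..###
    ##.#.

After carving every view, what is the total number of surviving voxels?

remaining voxels: 33

full grid |V| = 125
step 1: project along x, AND mask (16/25) → |grid| = 80
step 2: project along y, AND mask (14/25) → |grid| = 45
step 3: project along z, AND mask (18/25) → |grid| = 33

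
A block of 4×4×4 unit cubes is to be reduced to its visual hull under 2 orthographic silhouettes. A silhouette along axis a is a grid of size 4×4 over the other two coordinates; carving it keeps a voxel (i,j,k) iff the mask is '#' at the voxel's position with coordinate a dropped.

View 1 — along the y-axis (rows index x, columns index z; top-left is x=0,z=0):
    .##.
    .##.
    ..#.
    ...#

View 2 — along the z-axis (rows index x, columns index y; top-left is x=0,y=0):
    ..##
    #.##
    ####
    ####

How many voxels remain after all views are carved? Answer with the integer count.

initial block: 4^3 = 64
V1 y: intersect with XZ mask (6 set) -- 24 left
V2 z: intersect with XY mask (13 set) -- 18 left

|visual hull| = 18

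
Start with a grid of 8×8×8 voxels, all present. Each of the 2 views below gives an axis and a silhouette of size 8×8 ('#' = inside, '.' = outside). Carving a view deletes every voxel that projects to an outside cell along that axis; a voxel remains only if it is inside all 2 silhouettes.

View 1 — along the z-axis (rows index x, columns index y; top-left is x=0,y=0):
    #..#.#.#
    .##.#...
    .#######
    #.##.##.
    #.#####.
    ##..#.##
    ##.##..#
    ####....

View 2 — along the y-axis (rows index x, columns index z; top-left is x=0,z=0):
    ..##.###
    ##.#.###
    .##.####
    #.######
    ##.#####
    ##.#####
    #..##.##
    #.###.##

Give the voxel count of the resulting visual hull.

241 voxels

before carving: 512 voxels (8×8×8)
after view 1 [z-axis, 39 of 64 cells solid] → remaining = 312
after view 2 [y-axis, 49 of 64 cells solid] → remaining = 241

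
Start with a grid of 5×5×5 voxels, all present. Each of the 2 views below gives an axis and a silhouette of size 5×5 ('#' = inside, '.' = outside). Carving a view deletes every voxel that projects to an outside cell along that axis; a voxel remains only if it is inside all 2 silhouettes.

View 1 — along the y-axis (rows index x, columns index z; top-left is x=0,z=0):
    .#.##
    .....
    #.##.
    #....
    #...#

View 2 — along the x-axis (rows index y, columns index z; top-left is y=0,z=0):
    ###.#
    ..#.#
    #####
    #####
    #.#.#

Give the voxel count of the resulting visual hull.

|visual hull| = 34

start: 5×5×5 = 125 voxels
  1. axis=1 (XZ plane), |mask|=9  ⇒  voxels=45
  2. axis=0 (YZ plane), |mask|=19  ⇒  voxels=34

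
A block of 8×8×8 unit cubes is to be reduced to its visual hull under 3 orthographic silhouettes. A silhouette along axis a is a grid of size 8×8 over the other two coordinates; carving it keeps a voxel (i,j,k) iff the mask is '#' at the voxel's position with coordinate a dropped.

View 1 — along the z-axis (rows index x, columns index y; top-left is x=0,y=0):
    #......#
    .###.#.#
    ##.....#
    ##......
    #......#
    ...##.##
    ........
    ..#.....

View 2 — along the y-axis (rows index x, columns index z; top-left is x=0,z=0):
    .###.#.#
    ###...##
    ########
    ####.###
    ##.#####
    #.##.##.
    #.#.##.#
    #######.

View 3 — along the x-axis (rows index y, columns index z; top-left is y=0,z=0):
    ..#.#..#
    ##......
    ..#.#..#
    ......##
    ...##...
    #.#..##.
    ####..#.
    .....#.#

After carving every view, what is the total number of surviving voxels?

38 voxels

start: 8×8×8 = 512 voxels
carve view 1 (along z, XY-mask fill 19/64): 152 voxels remain
carve view 2 (along y, XZ-mask fill 49/64): 114 voxels remain
carve view 3 (along x, YZ-mask fill 23/64): 38 voxels remain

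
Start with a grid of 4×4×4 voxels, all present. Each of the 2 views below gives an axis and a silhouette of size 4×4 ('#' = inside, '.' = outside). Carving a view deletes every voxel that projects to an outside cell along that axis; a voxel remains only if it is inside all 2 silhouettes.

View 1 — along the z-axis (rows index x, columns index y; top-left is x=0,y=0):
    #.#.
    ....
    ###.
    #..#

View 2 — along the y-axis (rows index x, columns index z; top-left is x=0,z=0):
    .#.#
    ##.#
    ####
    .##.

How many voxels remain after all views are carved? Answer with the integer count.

before carving: 64 voxels (4×4×4)
  1. axis=2 (XY plane), |mask|=7  ⇒  voxels=28
  2. axis=1 (XZ plane), |mask|=11  ⇒  voxels=20

|visual hull| = 20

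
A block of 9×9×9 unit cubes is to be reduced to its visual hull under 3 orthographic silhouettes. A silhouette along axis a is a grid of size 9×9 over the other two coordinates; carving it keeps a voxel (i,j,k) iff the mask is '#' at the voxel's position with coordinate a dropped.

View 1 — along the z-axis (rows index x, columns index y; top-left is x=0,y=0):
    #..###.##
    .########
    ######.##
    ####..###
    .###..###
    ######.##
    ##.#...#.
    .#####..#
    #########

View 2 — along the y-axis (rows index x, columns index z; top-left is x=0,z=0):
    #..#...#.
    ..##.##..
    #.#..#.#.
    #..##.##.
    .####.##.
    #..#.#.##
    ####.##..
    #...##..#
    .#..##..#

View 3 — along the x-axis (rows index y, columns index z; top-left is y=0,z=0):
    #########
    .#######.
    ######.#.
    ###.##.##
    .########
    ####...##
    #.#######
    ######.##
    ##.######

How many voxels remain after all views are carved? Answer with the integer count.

|visual hull| = 232

before carving: 729 voxels (9×9×9)
V1 z: intersect with XY mask (62 set) -- 558 left
V2 y: intersect with XZ mask (41 set) -- 277 left
V3 x: intersect with YZ mask (68 set) -- 232 left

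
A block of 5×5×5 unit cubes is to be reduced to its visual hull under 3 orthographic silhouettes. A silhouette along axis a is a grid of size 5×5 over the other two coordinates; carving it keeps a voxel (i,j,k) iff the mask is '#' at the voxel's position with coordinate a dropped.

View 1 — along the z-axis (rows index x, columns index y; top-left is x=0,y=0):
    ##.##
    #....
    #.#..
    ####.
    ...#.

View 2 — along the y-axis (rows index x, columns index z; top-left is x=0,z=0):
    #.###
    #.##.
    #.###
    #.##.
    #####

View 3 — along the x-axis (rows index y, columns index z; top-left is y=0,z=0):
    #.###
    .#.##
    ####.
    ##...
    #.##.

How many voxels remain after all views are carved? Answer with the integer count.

initial block: 5^3 = 125
[1] z-view keeps 12 columns → grid now 60
[2] y-view keeps 19 columns → grid now 44
[3] x-view keeps 16 columns → grid now 30

remaining voxels: 30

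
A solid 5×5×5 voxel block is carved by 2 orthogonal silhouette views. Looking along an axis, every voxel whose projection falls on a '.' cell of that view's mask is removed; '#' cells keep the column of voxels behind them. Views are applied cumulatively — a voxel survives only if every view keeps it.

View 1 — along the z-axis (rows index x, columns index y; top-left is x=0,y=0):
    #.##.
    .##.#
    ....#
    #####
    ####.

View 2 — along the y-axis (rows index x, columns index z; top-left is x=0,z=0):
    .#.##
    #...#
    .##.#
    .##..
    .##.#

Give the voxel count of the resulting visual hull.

initial block: 5^3 = 125
[1] z-view keeps 16 columns → grid now 80
[2] y-view keeps 13 columns → grid now 40

remaining voxels: 40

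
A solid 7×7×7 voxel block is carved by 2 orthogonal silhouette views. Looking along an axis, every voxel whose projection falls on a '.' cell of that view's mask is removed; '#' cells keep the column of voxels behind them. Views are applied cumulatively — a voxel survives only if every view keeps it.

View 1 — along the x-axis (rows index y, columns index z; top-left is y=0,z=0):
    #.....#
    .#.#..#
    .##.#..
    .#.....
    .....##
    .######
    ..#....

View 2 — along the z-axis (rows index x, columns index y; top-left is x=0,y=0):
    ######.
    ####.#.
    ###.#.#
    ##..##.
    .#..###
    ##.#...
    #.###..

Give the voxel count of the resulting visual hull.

initial block: 7^3 = 343
step 1: project along x, AND mask (18/49) → |grid| = 126
step 2: project along z, AND mask (31/49) → |grid| = 82

remaining voxels: 82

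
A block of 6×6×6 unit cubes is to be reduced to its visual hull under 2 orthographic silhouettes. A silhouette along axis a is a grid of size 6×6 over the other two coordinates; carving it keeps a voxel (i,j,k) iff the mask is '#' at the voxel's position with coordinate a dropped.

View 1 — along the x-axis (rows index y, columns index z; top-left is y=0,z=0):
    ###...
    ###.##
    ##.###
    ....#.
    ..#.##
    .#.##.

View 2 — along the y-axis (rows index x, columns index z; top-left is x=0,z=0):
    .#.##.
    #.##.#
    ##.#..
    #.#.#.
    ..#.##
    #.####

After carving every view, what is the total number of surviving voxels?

remaining voxels: 69

initial block: 6^3 = 216
carve view 1 (along x, YZ-mask fill 20/36): 120 voxels remain
carve view 2 (along y, XZ-mask fill 21/36): 69 voxels remain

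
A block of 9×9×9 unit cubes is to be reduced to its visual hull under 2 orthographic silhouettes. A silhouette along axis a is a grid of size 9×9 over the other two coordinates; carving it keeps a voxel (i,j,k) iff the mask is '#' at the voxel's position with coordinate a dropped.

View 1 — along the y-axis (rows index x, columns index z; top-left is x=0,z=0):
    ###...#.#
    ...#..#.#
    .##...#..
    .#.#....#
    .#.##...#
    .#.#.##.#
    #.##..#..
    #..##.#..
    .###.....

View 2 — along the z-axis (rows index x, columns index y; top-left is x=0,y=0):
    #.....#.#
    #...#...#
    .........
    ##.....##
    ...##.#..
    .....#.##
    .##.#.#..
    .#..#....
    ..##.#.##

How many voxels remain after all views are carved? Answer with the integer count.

|visual hull| = 102

full grid |V| = 729
step 1: project along y, AND mask (34/81) → |grid| = 306
step 2: project along z, AND mask (27/81) → |grid| = 102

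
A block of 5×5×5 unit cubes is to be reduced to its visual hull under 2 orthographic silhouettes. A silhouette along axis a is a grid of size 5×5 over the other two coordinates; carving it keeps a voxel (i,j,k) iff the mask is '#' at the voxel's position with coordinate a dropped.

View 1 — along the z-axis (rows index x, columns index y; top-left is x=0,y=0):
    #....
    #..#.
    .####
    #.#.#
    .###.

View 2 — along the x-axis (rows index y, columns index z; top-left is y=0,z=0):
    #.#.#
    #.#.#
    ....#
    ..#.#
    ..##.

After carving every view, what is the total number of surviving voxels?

full grid |V| = 125
[1] z-view keeps 13 columns → grid now 65
[2] x-view keeps 11 columns → grid now 28

28 voxels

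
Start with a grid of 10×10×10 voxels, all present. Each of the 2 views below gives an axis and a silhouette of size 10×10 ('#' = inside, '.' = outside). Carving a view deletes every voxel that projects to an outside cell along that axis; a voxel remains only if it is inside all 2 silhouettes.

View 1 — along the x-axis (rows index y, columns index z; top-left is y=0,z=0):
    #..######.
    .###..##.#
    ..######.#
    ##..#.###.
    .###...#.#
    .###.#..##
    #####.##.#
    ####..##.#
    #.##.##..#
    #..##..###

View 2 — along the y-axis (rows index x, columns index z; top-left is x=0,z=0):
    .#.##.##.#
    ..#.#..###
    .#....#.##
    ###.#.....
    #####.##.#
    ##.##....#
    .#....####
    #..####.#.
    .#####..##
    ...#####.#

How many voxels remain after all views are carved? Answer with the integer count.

366 voxels

full grid |V| = 1000
after view 1 [x-axis, 64 of 100 cells solid] → remaining = 640
after view 2 [y-axis, 56 of 100 cells solid] → remaining = 366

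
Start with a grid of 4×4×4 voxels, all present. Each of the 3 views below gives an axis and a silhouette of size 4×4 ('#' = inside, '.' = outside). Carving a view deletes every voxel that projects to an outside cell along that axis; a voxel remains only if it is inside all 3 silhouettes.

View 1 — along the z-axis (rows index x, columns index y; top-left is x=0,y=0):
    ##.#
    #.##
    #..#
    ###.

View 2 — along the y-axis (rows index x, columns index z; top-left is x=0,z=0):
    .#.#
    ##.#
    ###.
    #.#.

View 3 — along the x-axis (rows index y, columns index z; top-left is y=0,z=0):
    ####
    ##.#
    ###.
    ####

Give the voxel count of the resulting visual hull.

25 voxels

start: 4×4×4 = 64 voxels
[1] z-view keeps 11 columns → grid now 44
[2] y-view keeps 10 columns → grid now 27
[3] x-view keeps 14 columns → grid now 25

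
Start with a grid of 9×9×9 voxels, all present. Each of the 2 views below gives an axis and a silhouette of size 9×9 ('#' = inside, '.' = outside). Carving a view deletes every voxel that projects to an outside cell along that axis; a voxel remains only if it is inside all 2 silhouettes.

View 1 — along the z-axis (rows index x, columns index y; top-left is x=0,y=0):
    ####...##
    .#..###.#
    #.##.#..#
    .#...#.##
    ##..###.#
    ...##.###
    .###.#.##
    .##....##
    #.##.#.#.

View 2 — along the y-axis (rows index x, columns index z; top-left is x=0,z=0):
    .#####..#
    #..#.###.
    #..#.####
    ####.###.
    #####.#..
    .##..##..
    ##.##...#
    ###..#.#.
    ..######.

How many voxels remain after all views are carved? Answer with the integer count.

start: 9×9×9 = 729 voxels
V1 z: intersect with XY mask (46 set) -- 414 left
V2 y: intersect with XZ mask (50 set) -- 255 left

voxel count = 255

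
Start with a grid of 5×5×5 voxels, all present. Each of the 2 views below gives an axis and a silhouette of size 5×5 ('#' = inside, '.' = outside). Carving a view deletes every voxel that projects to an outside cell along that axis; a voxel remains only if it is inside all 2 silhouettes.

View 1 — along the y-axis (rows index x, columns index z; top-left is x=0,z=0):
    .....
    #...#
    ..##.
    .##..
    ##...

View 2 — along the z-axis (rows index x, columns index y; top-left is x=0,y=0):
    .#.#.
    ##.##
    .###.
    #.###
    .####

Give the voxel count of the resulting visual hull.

|visual hull| = 30

full grid |V| = 125
V1 y: intersect with XZ mask (8 set) -- 40 left
V2 z: intersect with XY mask (17 set) -- 30 left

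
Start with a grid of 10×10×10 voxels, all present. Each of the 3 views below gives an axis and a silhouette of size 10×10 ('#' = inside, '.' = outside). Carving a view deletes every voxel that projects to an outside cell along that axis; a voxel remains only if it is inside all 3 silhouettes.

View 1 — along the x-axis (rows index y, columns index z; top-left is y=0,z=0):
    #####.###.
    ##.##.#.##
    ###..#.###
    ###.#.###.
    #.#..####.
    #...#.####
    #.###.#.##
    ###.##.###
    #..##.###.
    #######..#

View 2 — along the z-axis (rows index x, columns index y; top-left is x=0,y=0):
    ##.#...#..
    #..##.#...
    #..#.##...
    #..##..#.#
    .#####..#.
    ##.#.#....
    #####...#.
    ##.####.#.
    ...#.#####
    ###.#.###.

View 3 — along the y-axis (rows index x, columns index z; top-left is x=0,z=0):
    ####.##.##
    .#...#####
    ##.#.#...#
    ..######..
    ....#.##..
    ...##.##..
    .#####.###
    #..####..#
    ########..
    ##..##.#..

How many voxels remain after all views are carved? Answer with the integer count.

|visual hull| = 212

start: 10×10×10 = 1000 voxels
  1. axis=0 (YZ plane), |mask|=70  ⇒  voxels=700
  2. axis=2 (XY plane), |mask|=53  ⇒  voxels=369
  3. axis=1 (XZ plane), |mask|=59  ⇒  voxels=212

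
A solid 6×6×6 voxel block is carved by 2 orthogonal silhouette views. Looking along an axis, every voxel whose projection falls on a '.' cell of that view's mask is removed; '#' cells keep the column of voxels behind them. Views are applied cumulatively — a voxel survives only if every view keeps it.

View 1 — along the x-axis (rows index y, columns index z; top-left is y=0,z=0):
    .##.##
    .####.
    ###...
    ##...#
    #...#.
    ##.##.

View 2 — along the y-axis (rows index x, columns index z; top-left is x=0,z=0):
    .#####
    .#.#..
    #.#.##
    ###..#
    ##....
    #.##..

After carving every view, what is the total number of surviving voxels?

full grid |V| = 216
[1] x-view keeps 20 columns → grid now 120
[2] y-view keeps 20 columns → grid now 68

68 voxels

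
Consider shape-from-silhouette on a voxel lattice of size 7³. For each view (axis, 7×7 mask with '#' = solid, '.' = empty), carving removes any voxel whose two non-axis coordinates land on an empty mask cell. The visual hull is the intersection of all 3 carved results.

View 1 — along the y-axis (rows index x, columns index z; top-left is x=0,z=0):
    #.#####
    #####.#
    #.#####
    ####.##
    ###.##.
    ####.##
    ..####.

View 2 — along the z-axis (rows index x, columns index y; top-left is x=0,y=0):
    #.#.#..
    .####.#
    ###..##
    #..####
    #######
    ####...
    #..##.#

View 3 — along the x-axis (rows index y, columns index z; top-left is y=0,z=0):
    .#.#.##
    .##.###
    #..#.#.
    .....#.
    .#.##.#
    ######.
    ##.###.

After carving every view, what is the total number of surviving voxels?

full grid |V| = 343
carve view 1 (along y, XZ-mask fill 39/49): 273 voxels remain
carve view 2 (along z, XY-mask fill 33/49): 183 voxels remain
carve view 3 (along x, YZ-mask fill 28/49): 99 voxels remain

remaining voxels: 99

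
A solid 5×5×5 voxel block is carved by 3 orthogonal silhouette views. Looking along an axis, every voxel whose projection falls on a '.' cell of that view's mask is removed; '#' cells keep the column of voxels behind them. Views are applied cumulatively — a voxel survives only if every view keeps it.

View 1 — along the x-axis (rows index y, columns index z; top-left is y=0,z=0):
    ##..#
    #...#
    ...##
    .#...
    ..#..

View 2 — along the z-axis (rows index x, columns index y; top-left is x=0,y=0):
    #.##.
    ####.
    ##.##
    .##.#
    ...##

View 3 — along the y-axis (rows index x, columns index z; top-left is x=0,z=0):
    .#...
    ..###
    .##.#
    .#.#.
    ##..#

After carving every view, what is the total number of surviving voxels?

13 voxels

initial block: 5^3 = 125
  1. axis=0 (YZ plane), |mask|=9  ⇒  voxels=45
  2. axis=2 (XY plane), |mask|=16  ⇒  voxels=28
  3. axis=1 (XZ plane), |mask|=12  ⇒  voxels=13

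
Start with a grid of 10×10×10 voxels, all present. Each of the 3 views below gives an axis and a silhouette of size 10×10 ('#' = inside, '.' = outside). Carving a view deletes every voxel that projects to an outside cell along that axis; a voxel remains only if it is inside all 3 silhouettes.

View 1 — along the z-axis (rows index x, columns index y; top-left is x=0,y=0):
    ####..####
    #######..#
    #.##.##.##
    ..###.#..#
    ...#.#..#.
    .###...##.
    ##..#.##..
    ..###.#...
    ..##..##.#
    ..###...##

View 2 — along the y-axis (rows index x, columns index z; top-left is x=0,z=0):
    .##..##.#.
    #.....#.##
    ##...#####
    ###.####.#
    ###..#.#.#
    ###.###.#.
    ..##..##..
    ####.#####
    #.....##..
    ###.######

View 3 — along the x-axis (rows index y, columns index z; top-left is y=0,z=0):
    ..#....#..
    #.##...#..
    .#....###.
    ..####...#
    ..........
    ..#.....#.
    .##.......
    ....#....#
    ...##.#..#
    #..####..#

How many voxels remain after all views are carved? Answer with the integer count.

|visual hull| = 101

initial block: 10^3 = 1000
V1 z: intersect with XY mask (55 set) -- 550 left
V2 y: intersect with XZ mask (62 set) -- 330 left
V3 x: intersect with YZ mask (31 set) -- 101 left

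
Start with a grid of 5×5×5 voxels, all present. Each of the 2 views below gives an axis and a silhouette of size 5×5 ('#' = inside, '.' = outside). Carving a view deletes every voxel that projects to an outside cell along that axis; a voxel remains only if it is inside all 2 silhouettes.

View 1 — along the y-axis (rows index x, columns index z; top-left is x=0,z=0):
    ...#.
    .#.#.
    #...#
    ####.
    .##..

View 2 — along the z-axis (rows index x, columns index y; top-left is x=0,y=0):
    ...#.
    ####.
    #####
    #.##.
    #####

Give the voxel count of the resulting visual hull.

before carving: 125 voxels (5×5×5)
V1 y: intersect with XZ mask (11 set) -- 55 left
V2 z: intersect with XY mask (18 set) -- 41 left

voxel count = 41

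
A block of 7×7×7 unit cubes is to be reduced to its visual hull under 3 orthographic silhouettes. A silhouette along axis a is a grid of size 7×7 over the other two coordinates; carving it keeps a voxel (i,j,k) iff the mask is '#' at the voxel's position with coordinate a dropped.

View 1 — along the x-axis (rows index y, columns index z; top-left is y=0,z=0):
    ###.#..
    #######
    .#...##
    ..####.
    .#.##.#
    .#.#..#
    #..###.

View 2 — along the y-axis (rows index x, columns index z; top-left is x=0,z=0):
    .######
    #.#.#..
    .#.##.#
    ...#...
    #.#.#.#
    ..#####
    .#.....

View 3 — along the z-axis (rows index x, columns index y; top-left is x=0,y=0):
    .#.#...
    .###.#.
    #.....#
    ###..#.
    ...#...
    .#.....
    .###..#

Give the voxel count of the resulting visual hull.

remaining voxels: 30

before carving: 343 voxels (7×7×7)
  1. axis=0 (YZ plane), |mask|=29  ⇒  voxels=203
  2. axis=1 (XZ plane), |mask|=24  ⇒  voxels=102
  3. axis=2 (XY plane), |mask|=18  ⇒  voxels=30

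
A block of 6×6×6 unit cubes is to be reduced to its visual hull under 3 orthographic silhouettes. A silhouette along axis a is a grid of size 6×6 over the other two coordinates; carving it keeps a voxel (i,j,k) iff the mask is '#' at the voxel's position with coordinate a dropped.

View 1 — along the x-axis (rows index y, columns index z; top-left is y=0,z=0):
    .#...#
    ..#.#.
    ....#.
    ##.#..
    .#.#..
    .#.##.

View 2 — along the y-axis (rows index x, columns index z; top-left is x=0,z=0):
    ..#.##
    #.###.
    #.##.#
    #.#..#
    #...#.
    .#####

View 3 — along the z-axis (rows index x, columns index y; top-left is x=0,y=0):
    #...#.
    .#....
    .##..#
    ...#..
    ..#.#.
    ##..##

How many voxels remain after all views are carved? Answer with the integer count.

start: 6×6×6 = 216 voxels
[1] x-view keeps 13 columns → grid now 78
[2] y-view keeps 21 columns → grid now 38
[3] z-view keeps 13 columns → grid now 16

|visual hull| = 16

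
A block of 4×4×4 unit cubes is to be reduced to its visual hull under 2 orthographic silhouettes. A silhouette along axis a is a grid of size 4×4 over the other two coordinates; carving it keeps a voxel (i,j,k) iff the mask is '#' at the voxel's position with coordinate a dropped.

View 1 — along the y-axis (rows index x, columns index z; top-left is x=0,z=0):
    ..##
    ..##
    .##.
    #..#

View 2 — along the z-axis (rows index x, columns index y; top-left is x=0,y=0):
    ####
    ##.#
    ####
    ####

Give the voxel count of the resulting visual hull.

30 voxels

before carving: 64 voxels (4×4×4)
carve view 1 (along y, XZ-mask fill 8/16): 32 voxels remain
carve view 2 (along z, XY-mask fill 15/16): 30 voxels remain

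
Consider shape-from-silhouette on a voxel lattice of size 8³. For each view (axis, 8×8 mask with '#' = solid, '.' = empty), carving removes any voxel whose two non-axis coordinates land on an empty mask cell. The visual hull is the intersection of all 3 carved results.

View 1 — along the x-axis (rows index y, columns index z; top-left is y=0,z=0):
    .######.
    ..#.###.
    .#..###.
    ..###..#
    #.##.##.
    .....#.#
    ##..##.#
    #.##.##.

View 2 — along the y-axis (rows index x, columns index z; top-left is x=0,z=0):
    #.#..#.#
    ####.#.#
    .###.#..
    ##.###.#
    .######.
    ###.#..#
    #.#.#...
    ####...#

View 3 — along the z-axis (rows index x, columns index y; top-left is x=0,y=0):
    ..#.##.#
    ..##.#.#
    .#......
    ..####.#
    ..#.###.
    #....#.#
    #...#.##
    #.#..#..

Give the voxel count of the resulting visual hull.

67 voxels

before carving: 512 voxels (8×8×8)
[1] x-view keeps 35 columns → grid now 280
[2] y-view keeps 39 columns → grid now 166
[3] z-view keeps 28 columns → grid now 67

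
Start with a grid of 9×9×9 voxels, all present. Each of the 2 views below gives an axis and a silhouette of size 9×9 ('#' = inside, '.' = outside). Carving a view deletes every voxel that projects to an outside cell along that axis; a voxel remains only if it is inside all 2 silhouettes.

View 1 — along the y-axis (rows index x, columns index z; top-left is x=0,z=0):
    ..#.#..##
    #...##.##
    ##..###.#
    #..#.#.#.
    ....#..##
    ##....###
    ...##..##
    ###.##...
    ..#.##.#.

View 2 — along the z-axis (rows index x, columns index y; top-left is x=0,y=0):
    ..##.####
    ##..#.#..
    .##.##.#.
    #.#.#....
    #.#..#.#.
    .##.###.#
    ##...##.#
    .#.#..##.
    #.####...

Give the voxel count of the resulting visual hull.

before carving: 729 voxels (9×9×9)
V1 y: intersect with XZ mask (40 set) -- 360 left
V2 z: intersect with XY mask (42 set) -- 188 left

188 voxels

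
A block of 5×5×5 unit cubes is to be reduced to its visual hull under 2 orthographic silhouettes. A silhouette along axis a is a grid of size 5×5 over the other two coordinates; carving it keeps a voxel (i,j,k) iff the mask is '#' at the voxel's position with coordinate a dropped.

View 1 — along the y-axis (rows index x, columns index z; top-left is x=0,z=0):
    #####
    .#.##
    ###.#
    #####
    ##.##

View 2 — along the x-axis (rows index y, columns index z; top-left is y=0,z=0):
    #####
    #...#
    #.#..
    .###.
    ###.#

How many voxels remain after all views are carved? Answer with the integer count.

remaining voxels: 66

start: 5×5×5 = 125 voxels
V1 y: intersect with XZ mask (21 set) -- 105 left
V2 x: intersect with YZ mask (16 set) -- 66 left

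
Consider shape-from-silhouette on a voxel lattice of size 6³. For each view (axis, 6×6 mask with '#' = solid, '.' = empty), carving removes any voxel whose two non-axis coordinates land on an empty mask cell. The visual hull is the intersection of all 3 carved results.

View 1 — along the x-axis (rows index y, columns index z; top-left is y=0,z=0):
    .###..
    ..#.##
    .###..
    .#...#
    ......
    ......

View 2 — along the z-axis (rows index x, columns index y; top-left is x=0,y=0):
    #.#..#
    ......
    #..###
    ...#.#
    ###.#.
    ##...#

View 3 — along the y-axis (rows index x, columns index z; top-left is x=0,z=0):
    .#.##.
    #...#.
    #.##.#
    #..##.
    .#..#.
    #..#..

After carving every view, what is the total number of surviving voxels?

before carving: 216 voxels (6×6×6)
after view 1 [x-axis, 11 of 36 cells solid] → remaining = 66
after view 2 [z-axis, 16 of 36 cells solid] → remaining = 28
after view 3 [y-axis, 16 of 36 cells solid] → remaining = 11

|visual hull| = 11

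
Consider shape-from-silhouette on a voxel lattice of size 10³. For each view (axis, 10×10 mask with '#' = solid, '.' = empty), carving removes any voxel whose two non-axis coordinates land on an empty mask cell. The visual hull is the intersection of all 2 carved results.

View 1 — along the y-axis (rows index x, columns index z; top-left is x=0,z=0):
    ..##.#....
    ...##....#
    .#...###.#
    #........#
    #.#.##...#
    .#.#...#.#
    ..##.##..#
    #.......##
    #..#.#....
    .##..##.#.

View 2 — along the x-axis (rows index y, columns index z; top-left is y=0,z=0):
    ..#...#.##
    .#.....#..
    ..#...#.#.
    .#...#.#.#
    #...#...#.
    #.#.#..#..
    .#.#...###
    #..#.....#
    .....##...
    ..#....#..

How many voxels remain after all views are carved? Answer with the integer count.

full grid |V| = 1000
  1. axis=1 (XZ plane), |mask|=38  ⇒  voxels=380
  2. axis=0 (YZ plane), |mask|=32  ⇒  voxels=118

|visual hull| = 118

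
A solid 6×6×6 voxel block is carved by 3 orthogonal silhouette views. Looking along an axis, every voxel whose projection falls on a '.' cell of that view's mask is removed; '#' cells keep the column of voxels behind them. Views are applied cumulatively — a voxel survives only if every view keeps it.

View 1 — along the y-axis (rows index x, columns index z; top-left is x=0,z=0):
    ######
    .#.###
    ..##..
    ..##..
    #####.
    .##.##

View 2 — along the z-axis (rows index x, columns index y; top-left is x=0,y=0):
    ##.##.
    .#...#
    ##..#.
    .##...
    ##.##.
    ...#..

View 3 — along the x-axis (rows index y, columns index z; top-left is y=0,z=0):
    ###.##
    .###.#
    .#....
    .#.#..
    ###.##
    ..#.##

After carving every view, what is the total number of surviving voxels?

before carving: 216 voxels (6×6×6)
V1 y: intersect with XZ mask (23 set) -- 138 left
V2 z: intersect with XY mask (16 set) -- 66 left
V3 x: intersect with YZ mask (20 set) -- 41 left

|visual hull| = 41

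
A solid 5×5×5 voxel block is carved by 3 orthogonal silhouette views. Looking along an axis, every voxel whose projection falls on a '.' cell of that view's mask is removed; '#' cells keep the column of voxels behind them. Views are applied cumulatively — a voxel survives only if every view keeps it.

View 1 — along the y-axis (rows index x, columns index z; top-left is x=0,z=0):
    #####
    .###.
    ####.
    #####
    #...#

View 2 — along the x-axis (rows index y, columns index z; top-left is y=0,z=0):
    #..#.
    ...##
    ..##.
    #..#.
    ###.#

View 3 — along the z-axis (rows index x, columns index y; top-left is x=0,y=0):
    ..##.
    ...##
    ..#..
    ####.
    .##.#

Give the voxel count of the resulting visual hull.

start: 5×5×5 = 125 voxels
  1. axis=1 (XZ plane), |mask|=19  ⇒  voxels=95
  2. axis=0 (YZ plane), |mask|=12  ⇒  voxels=46
  3. axis=2 (XY plane), |mask|=12  ⇒  voxels=20

remaining voxels: 20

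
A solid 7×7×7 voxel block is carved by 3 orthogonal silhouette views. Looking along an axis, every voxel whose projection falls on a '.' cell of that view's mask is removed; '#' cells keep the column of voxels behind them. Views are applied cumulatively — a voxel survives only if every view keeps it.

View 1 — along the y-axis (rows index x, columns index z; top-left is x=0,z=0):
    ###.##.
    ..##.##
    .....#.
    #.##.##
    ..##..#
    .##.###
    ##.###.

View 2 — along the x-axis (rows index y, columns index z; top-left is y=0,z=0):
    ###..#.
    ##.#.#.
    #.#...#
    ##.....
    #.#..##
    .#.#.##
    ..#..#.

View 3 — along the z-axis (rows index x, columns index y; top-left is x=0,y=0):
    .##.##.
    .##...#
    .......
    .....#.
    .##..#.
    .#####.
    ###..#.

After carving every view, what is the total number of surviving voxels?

voxel count = 46

before carving: 343 voxels (7×7×7)
V1 y: intersect with XZ mask (28 set) -- 196 left
V2 x: intersect with YZ mask (23 set) -- 97 left
V3 z: intersect with XY mask (20 set) -- 46 left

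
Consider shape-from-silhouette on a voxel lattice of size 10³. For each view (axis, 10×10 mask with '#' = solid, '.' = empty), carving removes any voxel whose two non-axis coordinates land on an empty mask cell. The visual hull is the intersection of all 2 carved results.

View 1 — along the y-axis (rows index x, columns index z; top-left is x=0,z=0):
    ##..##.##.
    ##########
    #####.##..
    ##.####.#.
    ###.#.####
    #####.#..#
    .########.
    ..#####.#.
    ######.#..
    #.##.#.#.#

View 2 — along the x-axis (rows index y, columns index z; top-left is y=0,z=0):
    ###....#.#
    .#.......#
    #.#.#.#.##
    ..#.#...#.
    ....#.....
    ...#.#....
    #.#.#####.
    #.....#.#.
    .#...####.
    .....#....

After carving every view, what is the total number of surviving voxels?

before carving: 1000 voxels (10×10×10)
after view 1 [y-axis, 72 of 100 cells solid] → remaining = 720
after view 2 [x-axis, 35 of 100 cells solid] → remaining = 251

voxel count = 251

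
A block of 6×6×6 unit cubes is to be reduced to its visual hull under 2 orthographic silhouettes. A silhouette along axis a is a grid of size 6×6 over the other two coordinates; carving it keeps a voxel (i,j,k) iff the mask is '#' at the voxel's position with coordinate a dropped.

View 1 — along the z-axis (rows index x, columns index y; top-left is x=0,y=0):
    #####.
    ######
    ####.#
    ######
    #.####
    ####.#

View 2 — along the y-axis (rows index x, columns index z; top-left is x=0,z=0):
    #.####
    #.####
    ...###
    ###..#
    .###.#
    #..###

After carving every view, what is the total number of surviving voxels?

remaining voxels: 134

before carving: 216 voxels (6×6×6)
step 1: project along z, AND mask (32/36) → |grid| = 192
step 2: project along y, AND mask (25/36) → |grid| = 134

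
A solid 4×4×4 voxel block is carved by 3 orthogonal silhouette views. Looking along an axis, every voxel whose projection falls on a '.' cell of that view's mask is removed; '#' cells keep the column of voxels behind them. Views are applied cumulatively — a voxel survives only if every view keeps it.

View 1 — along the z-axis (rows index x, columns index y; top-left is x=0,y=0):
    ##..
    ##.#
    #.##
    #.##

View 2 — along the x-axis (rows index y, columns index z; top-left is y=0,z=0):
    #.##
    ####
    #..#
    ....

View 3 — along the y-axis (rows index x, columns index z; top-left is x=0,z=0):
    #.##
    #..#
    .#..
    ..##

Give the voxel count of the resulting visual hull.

13 voxels

initial block: 4^3 = 64
V1 z: intersect with XY mask (11 set) -- 44 left
V2 x: intersect with YZ mask (9 set) -- 24 left
V3 y: intersect with XZ mask (8 set) -- 13 left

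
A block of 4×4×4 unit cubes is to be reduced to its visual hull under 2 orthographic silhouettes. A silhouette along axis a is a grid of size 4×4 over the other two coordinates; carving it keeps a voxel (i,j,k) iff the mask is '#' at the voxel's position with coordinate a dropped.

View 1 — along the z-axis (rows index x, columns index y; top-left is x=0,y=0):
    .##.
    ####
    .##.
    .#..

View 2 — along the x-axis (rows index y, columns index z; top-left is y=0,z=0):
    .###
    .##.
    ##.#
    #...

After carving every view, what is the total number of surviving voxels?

21 voxels

start: 4×4×4 = 64 voxels
[1] z-view keeps 9 columns → grid now 36
[2] x-view keeps 9 columns → grid now 21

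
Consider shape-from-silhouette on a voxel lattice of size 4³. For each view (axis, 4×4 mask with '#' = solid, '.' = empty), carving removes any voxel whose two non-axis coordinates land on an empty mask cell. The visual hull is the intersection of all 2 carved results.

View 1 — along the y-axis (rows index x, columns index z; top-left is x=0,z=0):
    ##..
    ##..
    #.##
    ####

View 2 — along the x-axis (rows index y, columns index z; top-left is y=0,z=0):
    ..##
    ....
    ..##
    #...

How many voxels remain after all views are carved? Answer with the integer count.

before carving: 64 voxels (4×4×4)
after view 1 [y-axis, 11 of 16 cells solid] → remaining = 44
after view 2 [x-axis, 5 of 16 cells solid] → remaining = 12

remaining voxels: 12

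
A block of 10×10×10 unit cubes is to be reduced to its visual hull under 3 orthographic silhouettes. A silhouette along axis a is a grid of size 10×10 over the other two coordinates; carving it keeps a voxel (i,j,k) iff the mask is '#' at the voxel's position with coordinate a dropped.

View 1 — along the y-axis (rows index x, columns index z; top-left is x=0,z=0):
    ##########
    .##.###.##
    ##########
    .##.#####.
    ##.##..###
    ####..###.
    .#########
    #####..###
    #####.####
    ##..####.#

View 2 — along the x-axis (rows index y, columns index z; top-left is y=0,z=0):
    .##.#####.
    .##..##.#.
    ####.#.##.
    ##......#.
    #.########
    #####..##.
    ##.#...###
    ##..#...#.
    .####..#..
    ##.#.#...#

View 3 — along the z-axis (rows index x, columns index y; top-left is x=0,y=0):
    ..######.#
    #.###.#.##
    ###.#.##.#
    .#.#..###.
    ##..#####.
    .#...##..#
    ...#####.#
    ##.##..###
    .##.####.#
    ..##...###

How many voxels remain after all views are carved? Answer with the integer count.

start: 10×10×10 = 1000 voxels
V1 y: intersect with XZ mask (81 set) -- 810 left
V2 x: intersect with YZ mask (58 set) -- 478 left
V3 z: intersect with XY mask (62 set) -- 292 left

|visual hull| = 292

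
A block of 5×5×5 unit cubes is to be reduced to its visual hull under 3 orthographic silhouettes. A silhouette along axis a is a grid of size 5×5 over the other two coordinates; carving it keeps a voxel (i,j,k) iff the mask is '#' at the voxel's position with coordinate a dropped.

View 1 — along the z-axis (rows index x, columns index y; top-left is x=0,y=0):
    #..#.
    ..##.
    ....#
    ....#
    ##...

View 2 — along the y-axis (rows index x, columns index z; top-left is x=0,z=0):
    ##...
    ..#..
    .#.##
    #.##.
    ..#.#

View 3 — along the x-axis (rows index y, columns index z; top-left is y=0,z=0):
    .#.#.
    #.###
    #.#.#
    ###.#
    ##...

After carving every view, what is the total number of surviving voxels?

9 voxels

start: 5×5×5 = 125 voxels
  1. axis=2 (XY plane), |mask|=8  ⇒  voxels=40
  2. axis=1 (XZ plane), |mask|=11  ⇒  voxels=16
  3. axis=0 (YZ plane), |mask|=15  ⇒  voxels=9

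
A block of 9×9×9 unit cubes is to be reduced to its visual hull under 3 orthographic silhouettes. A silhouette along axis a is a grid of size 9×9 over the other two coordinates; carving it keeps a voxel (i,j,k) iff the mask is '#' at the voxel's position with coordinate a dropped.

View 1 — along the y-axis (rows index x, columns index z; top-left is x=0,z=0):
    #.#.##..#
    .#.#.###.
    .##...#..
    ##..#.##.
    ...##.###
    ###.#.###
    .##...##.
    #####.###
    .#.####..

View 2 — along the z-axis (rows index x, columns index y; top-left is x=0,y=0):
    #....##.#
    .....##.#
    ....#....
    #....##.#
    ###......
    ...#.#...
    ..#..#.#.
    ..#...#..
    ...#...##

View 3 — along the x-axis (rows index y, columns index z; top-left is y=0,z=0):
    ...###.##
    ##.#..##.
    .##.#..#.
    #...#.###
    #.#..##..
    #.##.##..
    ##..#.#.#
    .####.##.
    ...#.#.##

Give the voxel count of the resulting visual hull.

|visual hull| = 73

full grid |V| = 729
V1 y: intersect with XZ mask (47 set) -- 423 left
V2 z: intersect with XY mask (25 set) -- 130 left
V3 x: intersect with YZ mask (43 set) -- 73 left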